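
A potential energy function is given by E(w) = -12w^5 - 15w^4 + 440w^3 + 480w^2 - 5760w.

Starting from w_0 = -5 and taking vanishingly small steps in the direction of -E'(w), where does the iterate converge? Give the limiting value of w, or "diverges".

E'(w) = -60(w - 4)(w - 2)(w + 3)(w + 4), so E'(-5) = -7560.
Gradient descent moves in the -E' direction, i.e. w is increasing.
The nearest critical point in that direction is w = -4, where E'' = 2880 > 0 (a local minimum). The iterate converges there.

-4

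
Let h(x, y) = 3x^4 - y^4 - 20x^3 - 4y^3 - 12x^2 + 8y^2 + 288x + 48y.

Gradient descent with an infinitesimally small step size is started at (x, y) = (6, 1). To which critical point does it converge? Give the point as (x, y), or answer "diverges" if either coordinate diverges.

h is separable, so gradient descent decouples: x follows -∂h/∂x, y follows -∂h/∂y.
∂h/∂x = 12(x - 4)(x - 3)(x + 2); at x=6 this is 576, so x decreases.
∂h/∂y = -4(y - 2)(y + 2)(y + 3); at y=1 this is 48, so y decreases.
x converges to its nearest critical value 4 (a local min of the x-part); y converges to -2. The iterate converges to (4, -2).

(4, -2)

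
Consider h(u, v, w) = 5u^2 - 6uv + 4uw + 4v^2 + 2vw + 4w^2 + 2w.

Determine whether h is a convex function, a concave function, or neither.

h is quadratic, so its Hessian is the constant matrix H = [[10, -6, 4], [-6, 8, 2], [4, 2, 8]].
Leading principal minors: 10, 44, 88.
All positive ⇒ H ≻ 0 ⇒ convex.

convex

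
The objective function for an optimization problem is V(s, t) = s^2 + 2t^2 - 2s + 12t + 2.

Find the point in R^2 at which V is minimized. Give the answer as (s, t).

V(s,t) separates as P(s) + Q(t) + 2, so its minimum is min P + min Q + 2.
P'(s) = 2s - 2 vanishes at s ∈ {1}; Q'(t) = 4(t + 3) vanishes at t ∈ {-3}.
Local minima of P (where P''>0): P(1)=-1. Local minima of Q: Q(-3)=-18.
So the global minimum of V is P(1) + Q(-3) + 2 = -1 − 18 + 2 = -17, attained at (1, -3).

(1, -3)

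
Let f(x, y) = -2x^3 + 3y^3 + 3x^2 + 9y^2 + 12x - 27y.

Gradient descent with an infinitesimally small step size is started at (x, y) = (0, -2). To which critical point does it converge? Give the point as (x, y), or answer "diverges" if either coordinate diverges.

f is separable, so gradient descent decouples: x follows -∂f/∂x, y follows -∂f/∂y.
∂f/∂x = -6(x - 2)(x + 1); at x=0 this is 12, so x decreases.
∂f/∂y = 9(y - 1)(y + 3); at y=-2 this is -27, so y increases.
x converges to its nearest critical value -1 (a local min of the x-part); y converges to 1. The iterate converges to (-1, 1).

(-1, 1)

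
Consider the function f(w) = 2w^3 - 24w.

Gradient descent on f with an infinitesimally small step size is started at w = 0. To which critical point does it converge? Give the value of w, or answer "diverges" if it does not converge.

2

f'(w) = 6(w - 2)(w + 2), so f'(0) = -24.
Gradient descent moves in the -f' direction, i.e. w is increasing.
The nearest critical point in that direction is w = 2, where f'' = 24 > 0 (a local minimum). The iterate converges there.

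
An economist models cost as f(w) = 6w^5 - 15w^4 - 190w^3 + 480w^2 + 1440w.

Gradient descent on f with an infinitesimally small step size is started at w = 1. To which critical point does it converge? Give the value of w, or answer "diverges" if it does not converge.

-1

f'(w) = 30(w - 4)(w - 3)(w + 1)(w + 4), so f'(1) = 1800.
Gradient descent moves in the -f' direction, i.e. w is decreasing.
The nearest critical point in that direction is w = -1, where f'' = 1800 > 0 (a local minimum). The iterate converges there.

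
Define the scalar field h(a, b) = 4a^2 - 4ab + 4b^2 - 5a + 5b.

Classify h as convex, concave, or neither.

convex

h is quadratic, so its Hessian is the constant matrix H = [[8, -4], [-4, 8]].
det(H) = 48, tr(H) = 16.
det(H) > 0 and tr(H) > 0, so H is positive definite everywhere: convex.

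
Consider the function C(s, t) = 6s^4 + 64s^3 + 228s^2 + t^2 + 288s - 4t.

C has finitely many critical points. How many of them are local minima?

2

C separates as a function of s plus a function of t, so ∇C=0 decouples.
∂C/∂s = 24(s + 1)(s + 3)(s + 4) = 0 at s ∈ {-4, -3, -1}; ∂C/∂t = 2(t - 2) = 0 at t ∈ {2}.
The Hessian is diagonal: diag(C_ss, C_tt). Second derivatives: C_ss(-4)=72, C_ss(-3)=-48, C_ss(-1)=144; C_tt(2)=2.
Local minima occur where both diagonal entries positive: (-4, 2), (-1, 2). Count: 2.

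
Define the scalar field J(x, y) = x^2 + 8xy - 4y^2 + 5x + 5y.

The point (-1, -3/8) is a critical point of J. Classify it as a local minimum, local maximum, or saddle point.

saddle point

The Hessian of J is constant: H = [[2, 8], [8, -8]].
det(H) = 2·(-8) − 8² = -80.
Since det(H) < 0, H is indefinite and the critical point is a saddle point.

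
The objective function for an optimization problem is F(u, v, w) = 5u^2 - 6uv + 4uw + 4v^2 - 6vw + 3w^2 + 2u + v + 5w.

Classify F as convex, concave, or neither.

convex

F is quadratic, so its Hessian is the constant matrix H = [[10, -6, 4], [-6, 8, -6], [4, -6, 6]].
Leading principal minors: 10, 44, 64.
All positive ⇒ H ≻ 0 ⇒ convex.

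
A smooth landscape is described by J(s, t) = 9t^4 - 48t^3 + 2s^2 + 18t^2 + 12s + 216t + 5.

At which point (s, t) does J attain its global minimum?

(-3, -1)

J(s,t) separates as P(s) + Q(t) + 5, so its minimum is min P + min Q + 5.
P'(s) = 4s + 12 vanishes at s ∈ {-3}; Q'(t) = 36(t - 3)(t - 2)(t + 1) vanishes at t ∈ {-1, 2, 3}.
Local minima of P (where P''>0): P(-3)=-18. Local minima of Q: Q(-1)=-141, Q(3)=243.
So the global minimum of J is P(-3) + Q(-1) + 5 = -18 − 141 + 5 = -154, attained at (-3, -1).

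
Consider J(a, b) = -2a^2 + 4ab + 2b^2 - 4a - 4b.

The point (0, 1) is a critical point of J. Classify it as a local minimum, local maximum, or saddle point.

saddle point

The Hessian of J is constant: H = [[-4, 4], [4, 4]].
det(H) = (-4)·4 − 4² = -32.
Since det(H) < 0, H is indefinite and the critical point is a saddle point.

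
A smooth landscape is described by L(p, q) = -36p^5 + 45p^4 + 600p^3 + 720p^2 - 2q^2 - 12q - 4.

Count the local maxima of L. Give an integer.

L separates as a function of p plus a function of q, so ∇L=0 decouples.
∂L/∂p = -180p(p - 4)(p + 1)(p + 2) = 0 at p ∈ {-2, -1, 0, 4}; ∂L/∂q = -4(q + 3) = 0 at q ∈ {-3}.
The Hessian is diagonal: diag(L_pp, L_qq). Second derivatives: L_pp(-2)=2160, L_pp(-1)=-900, L_pp(0)=1440, L_pp(4)=-21600; L_qq(-3)=-4.
Local maxima occur where both diagonal entries negative: (-1, -3), (4, -3). Count: 2.

2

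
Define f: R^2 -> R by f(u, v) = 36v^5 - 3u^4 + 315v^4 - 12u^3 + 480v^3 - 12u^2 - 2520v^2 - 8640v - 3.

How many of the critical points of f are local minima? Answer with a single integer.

f separates as a function of u plus a function of v, so ∇f=0 decouples.
∂f/∂u = -12u(u + 1)(u + 2) = 0 at u ∈ {-2, -1, 0}; ∂f/∂v = 180(v - 2)(v + 2)(v + 3)(v + 4) = 0 at v ∈ {-4, -3, -2, 2}.
The Hessian is diagonal: diag(f_uu, f_vv). Second derivatives: f_uu(-2)=-24, f_uu(-1)=12, f_uu(0)=-24; f_vv(-4)=-2160, f_vv(-3)=900, f_vv(-2)=-1440, f_vv(2)=21600.
Local minima occur where both diagonal entries positive: (-1, -3), (-1, 2). Count: 2.

2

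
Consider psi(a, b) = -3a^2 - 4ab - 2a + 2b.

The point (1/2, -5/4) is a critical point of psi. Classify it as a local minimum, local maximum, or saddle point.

The Hessian of psi is constant: H = [[-6, -4], [-4, 0]].
det(H) = (-6)·0 − (-4)² = -16.
Since det(H) < 0, H is indefinite and the critical point is a saddle point.

saddle point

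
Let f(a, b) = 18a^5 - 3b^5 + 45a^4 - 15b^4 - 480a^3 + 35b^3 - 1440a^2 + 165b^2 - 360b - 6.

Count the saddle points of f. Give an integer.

f separates as a function of a plus a function of b, so ∇f=0 decouples.
∂f/∂a = 90a(a - 4)(a + 2)(a + 4) = 0 at a ∈ {-4, -2, 0, 4}; ∂f/∂b = -15(b - 2)(b - 1)(b + 3)(b + 4) = 0 at b ∈ {-4, -3, 1, 2}.
The Hessian is diagonal: diag(f_aa, f_bb). Second derivatives: f_aa(-4)=-5760, f_aa(-2)=2160, f_aa(0)=-2880, f_aa(4)=17280; f_bb(-4)=450, f_bb(-3)=-300, f_bb(1)=300, f_bb(2)=-450.
Saddle points occur where the two diagonal entries have opposite signs: (-4, -4), (-4, 1), (-2, -3), (-2, 2), (0, -4), (0, 1), (4, -3), (4, 2). Count: 8.

8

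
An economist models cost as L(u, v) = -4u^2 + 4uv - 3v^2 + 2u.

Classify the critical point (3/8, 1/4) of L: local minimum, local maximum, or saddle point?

The Hessian of L is constant: H = [[-8, 4], [4, -6]].
det(H) = (-8)·(-6) − 4² = 32.
det(H) > 0 and tr(H) = -14 < 0, so H is negative definite and the point is a local maximum.

local maximum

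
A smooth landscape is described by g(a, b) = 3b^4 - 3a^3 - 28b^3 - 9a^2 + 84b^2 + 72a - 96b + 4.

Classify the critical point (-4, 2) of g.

The mixed partial ∂²g/∂a∂b is 0, so the Hessian at any point is diag(g_aa, g_bb) = diag(-18(a + 1), 12(3b^2 - 14b + 14)).
At (-4, 2): H = diag(54, -24).
The eigenvalues have opposite signs, so H is indefinite: a saddle point.

saddle point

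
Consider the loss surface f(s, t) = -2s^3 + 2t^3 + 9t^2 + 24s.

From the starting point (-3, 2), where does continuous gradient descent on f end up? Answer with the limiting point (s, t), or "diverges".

f is separable, so gradient descent decouples: s follows -∂f/∂s, t follows -∂f/∂t.
∂f/∂s = -6(s - 2)(s + 2); at s=-3 this is -30, so s increases.
∂f/∂t = 6t(t + 3); at t=2 this is 60, so t decreases.
s converges to its nearest critical value -2 (a local min of the s-part); t converges to 0. The iterate converges to (-2, 0).

(-2, 0)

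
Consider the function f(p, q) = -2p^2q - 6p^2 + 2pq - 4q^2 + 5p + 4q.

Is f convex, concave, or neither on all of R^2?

The term -2p^2q is cubic, so the Hessian is not constant.
∂²f/∂p² = -4q - 12, which takes both signs as q varies (negative for sufficiently large q). A diagonal entry of the Hessian changing sign means the Hessian is neither positive- nor negative-semidefinite on all of R^2.

neither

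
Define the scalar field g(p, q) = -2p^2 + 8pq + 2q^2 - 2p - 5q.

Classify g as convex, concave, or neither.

neither

g is quadratic, so its Hessian is the constant matrix H = [[-4, 8], [8, 4]].
det(H) = -80, tr(H) = 0.
det(H) < 0, so H is indefinite: neither convex nor concave.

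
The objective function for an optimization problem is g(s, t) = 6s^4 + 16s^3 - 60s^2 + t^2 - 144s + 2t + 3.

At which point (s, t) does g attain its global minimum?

(2, -1)

g(s,t) separates as P(s) + Q(t) + 3, so its minimum is min P + min Q + 3.
P'(s) = 24(s - 2)(s + 1)(s + 3) vanishes at s ∈ {-3, -1, 2}; Q'(t) = 2(t + 1) vanishes at t ∈ {-1}.
Local minima of P (where P''>0): P(-3)=-54, P(2)=-304. Local minima of Q: Q(-1)=-1.
So the global minimum of g is P(2) + Q(-1) + 3 = -304 − 1 + 3 = -302, attained at (2, -1).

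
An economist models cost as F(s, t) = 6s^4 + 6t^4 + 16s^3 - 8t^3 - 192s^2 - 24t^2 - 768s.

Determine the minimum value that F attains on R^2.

F(s,t) separates as P(s) + Q(t), so its minimum is min P + min Q.
P'(s) = 24(s - 4)(s + 2)(s + 4) vanishes at s ∈ {-4, -2, 4}; Q'(t) = 24t(t - 2)(t + 1) vanishes at t ∈ {-1, 0, 2}.
Local minima of P (where P''>0): P(-4)=512, P(4)=-3584. Local minima of Q: Q(-1)=-10, Q(2)=-64.
So the global minimum of F is P(4) + Q(2) = -3584 − 64 = -3648, attained at (4, 2).

-3648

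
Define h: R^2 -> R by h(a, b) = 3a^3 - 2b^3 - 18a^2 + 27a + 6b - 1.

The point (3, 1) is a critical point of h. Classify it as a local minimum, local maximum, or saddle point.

saddle point

The mixed partial ∂²h/∂a∂b is 0, so the Hessian at any point is diag(h_aa, h_bb) = diag(18(a - 2), -12b).
At (3, 1): H = diag(18, -12).
The eigenvalues have opposite signs, so H is indefinite: a saddle point.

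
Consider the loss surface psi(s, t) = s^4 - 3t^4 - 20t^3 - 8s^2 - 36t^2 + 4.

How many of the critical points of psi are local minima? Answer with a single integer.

psi separates as a function of s plus a function of t, so ∇psi=0 decouples.
∂psi/∂s = 4s(s - 2)(s + 2) = 0 at s ∈ {-2, 0, 2}; ∂psi/∂t = -12t(t + 2)(t + 3) = 0 at t ∈ {-3, -2, 0}.
The Hessian is diagonal: diag(psi_ss, psi_tt). Second derivatives: psi_ss(-2)=32, psi_ss(0)=-16, psi_ss(2)=32; psi_tt(-3)=-36, psi_tt(-2)=24, psi_tt(0)=-72.
Local minima occur where both diagonal entries positive: (-2, -2), (2, -2). Count: 2.

2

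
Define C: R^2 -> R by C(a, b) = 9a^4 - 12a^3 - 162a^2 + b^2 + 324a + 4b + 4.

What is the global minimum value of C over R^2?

-1377

C(a,b) separates as P(a) + Q(b) + 4, so its minimum is min P + min Q + 4.
P'(a) = 36(a - 3)(a - 1)(a + 3) vanishes at a ∈ {-3, 1, 3}; Q'(b) = 2b + 4 vanishes at b ∈ {-2}.
Local minima of P (where P''>0): P(-3)=-1377, P(3)=-81. Local minima of Q: Q(-2)=-4.
So the global minimum of C is P(-3) + Q(-2) + 4 = -1377 − 4 + 4 = -1377, attained at (-3, -2).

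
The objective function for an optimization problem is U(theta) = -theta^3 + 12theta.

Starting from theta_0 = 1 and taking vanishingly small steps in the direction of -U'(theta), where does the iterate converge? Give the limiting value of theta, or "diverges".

U'(theta) = -3(theta - 2)(theta + 2), so U'(1) = 9.
Gradient descent moves in the -U' direction, i.e. theta is decreasing.
The nearest critical point in that direction is theta = -2, where U'' = 12 > 0 (a local minimum). The iterate converges there.

-2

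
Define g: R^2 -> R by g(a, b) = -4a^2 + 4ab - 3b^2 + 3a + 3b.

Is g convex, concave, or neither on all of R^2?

concave

g is quadratic, so its Hessian is the constant matrix H = [[-8, 4], [4, -6]].
det(H) = 32, tr(H) = -14.
det(H) > 0 and tr(H) < 0, so H is negative definite everywhere: concave.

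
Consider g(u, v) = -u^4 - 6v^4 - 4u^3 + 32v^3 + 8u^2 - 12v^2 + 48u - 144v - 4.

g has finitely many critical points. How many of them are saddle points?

g separates as a function of u plus a function of v, so ∇g=0 decouples.
∂g/∂u = -4(u - 2)(u + 2)(u + 3) = 0 at u ∈ {-3, -2, 2}; ∂g/∂v = -24(v - 3)(v - 2)(v + 1) = 0 at v ∈ {-1, 2, 3}.
The Hessian is diagonal: diag(g_uu, g_vv). Second derivatives: g_uu(-3)=-20, g_uu(-2)=16, g_uu(2)=-80; g_vv(-1)=-288, g_vv(2)=72, g_vv(3)=-96.
Saddle points occur where the two diagonal entries have opposite signs: (-3, 2), (-2, -1), (-2, 3), (2, 2). Count: 4.

4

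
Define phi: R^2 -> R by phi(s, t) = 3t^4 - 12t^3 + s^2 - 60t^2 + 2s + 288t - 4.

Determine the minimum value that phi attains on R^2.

phi(s,t) separates as P(s) + Q(t) − 4, so its minimum is min P + min Q − 4.
P'(s) = 2s + 2 vanishes at s ∈ {-1}; Q'(t) = 12(t - 4)(t - 2)(t + 3) vanishes at t ∈ {-3, 2, 4}.
Local minima of P (where P''>0): P(-1)=-1. Local minima of Q: Q(-3)=-837, Q(4)=192.
So the global minimum of phi is P(-1) + Q(-3) − 4 = -1 − 837 − 4 = -842, attained at (-1, -3).

-842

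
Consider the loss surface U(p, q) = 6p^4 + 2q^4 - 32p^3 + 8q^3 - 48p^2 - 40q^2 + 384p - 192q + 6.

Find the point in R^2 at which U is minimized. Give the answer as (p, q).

(-2, 3)

U(p,q) separates as A(p) + B(q) + 6, so its minimum is min A + min B + 6.
A'(p) = 24(p - 4)(p - 2)(p + 2) vanishes at p ∈ {-2, 2, 4}; B'(q) = 8(q - 3)(q + 2)(q + 4) vanishes at q ∈ {-4, -2, 3}.
Local minima of A (where A''>0): A(-2)=-608, A(4)=256. Local minima of B: B(-4)=128, B(3)=-558.
So the global minimum of U is A(-2) + B(3) + 6 = -608 − 558 + 6 = -1160, attained at (-2, 3).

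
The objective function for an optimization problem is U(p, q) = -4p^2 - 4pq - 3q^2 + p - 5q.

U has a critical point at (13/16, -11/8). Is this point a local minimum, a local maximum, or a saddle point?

The Hessian of U is constant: H = [[-8, -4], [-4, -6]].
det(H) = (-8)·(-6) − (-4)² = 32.
det(H) > 0 and tr(H) = -14 < 0, so H is negative definite and the point is a local maximum.

local maximum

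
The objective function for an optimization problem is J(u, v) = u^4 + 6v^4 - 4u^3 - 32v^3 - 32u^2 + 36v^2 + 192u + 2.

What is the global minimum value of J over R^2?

-820

J(u,v) separates as P(u) + Q(v) + 2, so its minimum is min P + min Q + 2.
P'(u) = 4(u - 4)(u - 3)(u + 4) vanishes at u ∈ {-4, 3, 4}; Q'(v) = 24v(v - 3)(v - 1) vanishes at v ∈ {0, 1, 3}.
Local minima of P (where P''>0): P(-4)=-768, P(4)=256. Local minima of Q: Q(0)=0, Q(3)=-54.
So the global minimum of J is P(-4) + Q(3) + 2 = -768 − 54 + 2 = -820, attained at (-4, 3).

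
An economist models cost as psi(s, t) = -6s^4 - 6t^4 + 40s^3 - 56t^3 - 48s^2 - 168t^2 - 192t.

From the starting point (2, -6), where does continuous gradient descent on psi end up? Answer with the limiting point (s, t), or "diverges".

psi is separable, so gradient descent decouples: s follows -∂psi/∂s, t follows -∂psi/∂t.
∂psi/∂s = -24s(s - 4)(s - 1); at s=2 this is 96, so s decreases.
∂psi/∂t = -24(t + 1)(t + 2)(t + 4); at t=-6 this is 960, so t decreases.
The t-coordinate has no critical point in that direction and runs off to infinity.

diverges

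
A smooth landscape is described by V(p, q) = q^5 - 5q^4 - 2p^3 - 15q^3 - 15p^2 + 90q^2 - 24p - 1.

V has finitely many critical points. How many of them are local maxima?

V separates as a function of p plus a function of q, so ∇V=0 decouples.
∂V/∂p = -6(p + 1)(p + 4) = 0 at p ∈ {-4, -1}; ∂V/∂q = 5q(q - 4)(q - 3)(q + 3) = 0 at q ∈ {-3, 0, 3, 4}.
The Hessian is diagonal: diag(V_pp, V_qq). Second derivatives: V_pp(-4)=18, V_pp(-1)=-18; V_qq(-3)=-630, V_qq(0)=180, V_qq(3)=-90, V_qq(4)=140.
Local maxima occur where both diagonal entries negative: (-1, -3), (-1, 3). Count: 2.

2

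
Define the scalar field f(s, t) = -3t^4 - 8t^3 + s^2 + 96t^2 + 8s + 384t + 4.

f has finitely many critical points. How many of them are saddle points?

f separates as a function of s plus a function of t, so ∇f=0 decouples.
∂f/∂s = 2(s + 4) = 0 at s ∈ {-4}; ∂f/∂t = -12(t - 4)(t + 2)(t + 4) = 0 at t ∈ {-4, -2, 4}.
The Hessian is diagonal: diag(f_ss, f_tt). Second derivatives: f_ss(-4)=2; f_tt(-4)=-192, f_tt(-2)=144, f_tt(4)=-576.
Saddle points occur where the two diagonal entries have opposite signs: (-4, -4), (-4, 4). Count: 2.

2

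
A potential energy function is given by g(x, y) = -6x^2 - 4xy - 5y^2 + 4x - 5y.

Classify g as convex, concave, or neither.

concave

g is quadratic, so its Hessian is the constant matrix H = [[-12, -4], [-4, -10]].
det(H) = 104, tr(H) = -22.
det(H) > 0 and tr(H) < 0, so H is negative definite everywhere: concave.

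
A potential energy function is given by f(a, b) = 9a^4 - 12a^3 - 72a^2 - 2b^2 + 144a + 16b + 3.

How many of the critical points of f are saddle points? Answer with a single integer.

2

f separates as a function of a plus a function of b, so ∇f=0 decouples.
∂f/∂a = 36(a - 2)(a - 1)(a + 2) = 0 at a ∈ {-2, 1, 2}; ∂f/∂b = -4(b - 4) = 0 at b ∈ {4}.
The Hessian is diagonal: diag(f_aa, f_bb). Second derivatives: f_aa(-2)=432, f_aa(1)=-108, f_aa(2)=144; f_bb(4)=-4.
Saddle points occur where the two diagonal entries have opposite signs: (-2, 4), (2, 4). Count: 2.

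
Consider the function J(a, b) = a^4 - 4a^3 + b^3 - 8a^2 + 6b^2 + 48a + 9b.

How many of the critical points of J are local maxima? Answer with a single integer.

1

J separates as a function of a plus a function of b, so ∇J=0 decouples.
∂J/∂a = 4(a - 3)(a - 2)(a + 2) = 0 at a ∈ {-2, 2, 3}; ∂J/∂b = 3(b + 1)(b + 3) = 0 at b ∈ {-3, -1}.
The Hessian is diagonal: diag(J_aa, J_bb). Second derivatives: J_aa(-2)=80, J_aa(2)=-16, J_aa(3)=20; J_bb(-3)=-6, J_bb(-1)=6.
Local maxima occur where both diagonal entries negative: (2, -3). Count: 1.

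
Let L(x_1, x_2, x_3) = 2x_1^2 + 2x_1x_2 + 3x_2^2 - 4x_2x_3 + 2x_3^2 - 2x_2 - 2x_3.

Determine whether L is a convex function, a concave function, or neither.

convex

L is quadratic, so its Hessian is the constant matrix H = [[4, 2, 0], [2, 6, -4], [0, -4, 4]].
Leading principal minors: 4, 20, 16.
All positive ⇒ H ≻ 0 ⇒ convex.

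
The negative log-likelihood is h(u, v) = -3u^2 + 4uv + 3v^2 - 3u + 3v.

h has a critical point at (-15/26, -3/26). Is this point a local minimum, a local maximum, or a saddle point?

saddle point

The Hessian of h is constant: H = [[-6, 4], [4, 6]].
det(H) = (-6)·6 − 4² = -52.
Since det(H) < 0, H is indefinite and the critical point is a saddle point.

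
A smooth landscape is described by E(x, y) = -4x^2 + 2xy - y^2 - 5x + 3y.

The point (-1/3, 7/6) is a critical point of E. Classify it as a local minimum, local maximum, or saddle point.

The Hessian of E is constant: H = [[-8, 2], [2, -2]].
det(H) = (-8)·(-2) − 2² = 12.
det(H) > 0 and tr(H) = -10 < 0, so H is negative definite and the point is a local maximum.

local maximum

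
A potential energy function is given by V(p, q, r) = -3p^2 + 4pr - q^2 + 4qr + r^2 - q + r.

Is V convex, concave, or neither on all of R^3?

neither

V is quadratic, so its Hessian is the constant matrix H = [[-6, 0, 4], [0, -2, 4], [4, 4, 2]].
Leading principal minors: -6, 12, 152.
Neither pattern holds ⇒ H is indefinite ⇒ neither convex nor concave.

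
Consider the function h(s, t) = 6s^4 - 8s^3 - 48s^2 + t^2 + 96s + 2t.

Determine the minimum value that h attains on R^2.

-225

h(s,t) separates as P(s) + Q(t), so its minimum is min P + min Q.
P'(s) = 24(s - 2)(s - 1)(s + 2) vanishes at s ∈ {-2, 1, 2}; Q'(t) = 2(t + 1) vanishes at t ∈ {-1}.
Local minima of P (where P''>0): P(-2)=-224, P(2)=32. Local minima of Q: Q(-1)=-1.
So the global minimum of h is P(-2) + Q(-1) = -224 − 1 = -225, attained at (-2, -1).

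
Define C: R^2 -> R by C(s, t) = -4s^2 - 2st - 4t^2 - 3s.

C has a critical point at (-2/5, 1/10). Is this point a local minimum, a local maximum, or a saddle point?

local maximum

The Hessian of C is constant: H = [[-8, -2], [-2, -8]].
det(H) = (-8)·(-8) − (-2)² = 60.
det(H) > 0 and tr(H) = -16 < 0, so H is negative definite and the point is a local maximum.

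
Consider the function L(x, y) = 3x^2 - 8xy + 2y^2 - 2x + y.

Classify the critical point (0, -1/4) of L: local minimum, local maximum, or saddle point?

saddle point

The Hessian of L is constant: H = [[6, -8], [-8, 4]].
det(H) = 6·4 − (-8)² = -40.
Since det(H) < 0, H is indefinite and the critical point is a saddle point.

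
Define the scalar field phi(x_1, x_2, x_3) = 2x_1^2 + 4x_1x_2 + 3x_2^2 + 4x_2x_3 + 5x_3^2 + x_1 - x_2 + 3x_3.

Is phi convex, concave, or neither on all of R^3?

phi is quadratic, so its Hessian is the constant matrix H = [[4, 4, 0], [4, 6, 4], [0, 4, 10]].
Leading principal minors: 4, 8, 16.
All positive ⇒ H ≻ 0 ⇒ convex.

convex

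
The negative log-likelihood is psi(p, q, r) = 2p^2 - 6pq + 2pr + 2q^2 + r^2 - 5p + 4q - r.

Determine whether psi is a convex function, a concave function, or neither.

psi is quadratic, so its Hessian is the constant matrix H = [[4, -6, 2], [-6, 4, 0], [2, 0, 2]].
Leading principal minors: 4, -20, -56.
Neither pattern holds ⇒ H is indefinite ⇒ neither convex nor concave.

neither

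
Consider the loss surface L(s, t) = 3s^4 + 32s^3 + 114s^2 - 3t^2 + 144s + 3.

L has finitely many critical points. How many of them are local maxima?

1

L separates as a function of s plus a function of t, so ∇L=0 decouples.
∂L/∂s = 12(s + 1)(s + 3)(s + 4) = 0 at s ∈ {-4, -3, -1}; ∂L/∂t = -6t = 0 at t ∈ {0}.
The Hessian is diagonal: diag(L_ss, L_tt). Second derivatives: L_ss(-4)=36, L_ss(-3)=-24, L_ss(-1)=72; L_tt(0)=-6.
Local maxima occur where both diagonal entries negative: (-3, 0). Count: 1.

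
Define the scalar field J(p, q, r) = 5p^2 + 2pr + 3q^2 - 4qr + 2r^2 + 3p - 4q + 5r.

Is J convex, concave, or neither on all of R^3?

J is quadratic, so its Hessian is the constant matrix H = [[10, 0, 2], [0, 6, -4], [2, -4, 4]].
Leading principal minors: 10, 60, 56.
All positive ⇒ H ≻ 0 ⇒ convex.

convex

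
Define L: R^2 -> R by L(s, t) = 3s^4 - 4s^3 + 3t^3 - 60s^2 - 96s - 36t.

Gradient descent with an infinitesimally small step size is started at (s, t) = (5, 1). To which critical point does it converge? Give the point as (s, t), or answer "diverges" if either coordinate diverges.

(4, 2)

L is separable, so gradient descent decouples: s follows -∂L/∂s, t follows -∂L/∂t.
∂L/∂s = 12(s - 4)(s + 1)(s + 2); at s=5 this is 504, so s decreases.
∂L/∂t = 9(t - 2)(t + 2); at t=1 this is -27, so t increases.
s converges to its nearest critical value 4 (a local min of the s-part); t converges to 2. The iterate converges to (4, 2).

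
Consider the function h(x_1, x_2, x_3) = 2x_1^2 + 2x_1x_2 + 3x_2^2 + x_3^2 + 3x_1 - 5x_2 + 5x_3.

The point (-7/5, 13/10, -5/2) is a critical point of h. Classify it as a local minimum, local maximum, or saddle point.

local minimum

The Hessian is constant: H = [[4, 2, 0], [2, 6, 0], [0, 0, 2]].
Leading principal minors: Δ₁ = 4, Δ₂ = 20, Δ₃ = 40.
All leading minors are positive, so H is positive definite: a local minimum.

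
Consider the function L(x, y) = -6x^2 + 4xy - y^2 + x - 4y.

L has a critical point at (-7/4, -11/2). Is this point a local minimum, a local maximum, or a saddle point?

The Hessian of L is constant: H = [[-12, 4], [4, -2]].
det(H) = (-12)·(-2) − 4² = 8.
det(H) > 0 and tr(H) = -14 < 0, so H is negative definite and the point is a local maximum.

local maximum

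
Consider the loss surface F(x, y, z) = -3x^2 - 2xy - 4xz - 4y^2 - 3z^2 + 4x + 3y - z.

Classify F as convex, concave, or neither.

F is quadratic, so its Hessian is the constant matrix H = [[-6, -2, -4], [-2, -8, 0], [-4, 0, -6]].
Leading principal minors: -6, 44, -136.
Signs alternate −, +, − ⇒ H ≺ 0 ⇒ concave.

concave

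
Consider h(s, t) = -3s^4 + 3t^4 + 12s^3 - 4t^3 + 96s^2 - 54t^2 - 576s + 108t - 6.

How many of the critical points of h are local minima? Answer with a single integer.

h separates as a function of s plus a function of t, so ∇h=0 decouples.
∂h/∂s = -12(s - 4)(s - 3)(s + 4) = 0 at s ∈ {-4, 3, 4}; ∂h/∂t = 12(t - 3)(t - 1)(t + 3) = 0 at t ∈ {-3, 1, 3}.
The Hessian is diagonal: diag(h_ss, h_tt). Second derivatives: h_ss(-4)=-672, h_ss(3)=84, h_ss(4)=-96; h_tt(-3)=288, h_tt(1)=-96, h_tt(3)=144.
Local minima occur where both diagonal entries positive: (3, -3), (3, 3). Count: 2.

2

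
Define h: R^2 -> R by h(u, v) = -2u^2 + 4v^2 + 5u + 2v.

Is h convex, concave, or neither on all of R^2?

neither

h is quadratic, so its Hessian is the constant matrix H = [[-4, 0], [0, 8]].
det(H) = -32, tr(H) = 4.
det(H) < 0, so H is indefinite: neither convex nor concave.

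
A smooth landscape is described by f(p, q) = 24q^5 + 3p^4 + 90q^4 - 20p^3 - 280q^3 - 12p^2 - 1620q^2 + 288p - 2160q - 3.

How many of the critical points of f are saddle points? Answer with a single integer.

f separates as a function of p plus a function of q, so ∇f=0 decouples.
∂f/∂p = 12(p - 4)(p - 3)(p + 2) = 0 at p ∈ {-2, 3, 4}; ∂f/∂q = 120(q - 3)(q + 1)(q + 2)(q + 3) = 0 at q ∈ {-3, -2, -1, 3}.
The Hessian is diagonal: diag(f_pp, f_qq). Second derivatives: f_pp(-2)=360, f_pp(3)=-60, f_pp(4)=72; f_qq(-3)=-1440, f_qq(-2)=600, f_qq(-1)=-960, f_qq(3)=14400.
Saddle points occur where the two diagonal entries have opposite signs: (-2, -3), (-2, -1), (3, -2), (3, 3), (4, -3), (4, -1). Count: 6.

6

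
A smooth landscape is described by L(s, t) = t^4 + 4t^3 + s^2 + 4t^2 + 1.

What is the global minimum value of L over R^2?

L(s,t) separates as P(s) + Q(t) + 1, so its minimum is min P + min Q + 1.
P'(s) = 2s vanishes at s ∈ {0}; Q'(t) = 4t(t + 1)(t + 2) vanishes at t ∈ {-2, -1, 0}.
Local minima of P (where P''>0): P(0)=0. Local minima of Q: Q(-2)=0, Q(0)=0.
So the global minimum of L is P(0) + Q(-2) + 1 = 0 + 0 + 1 = 1, attained at (0, -2).

1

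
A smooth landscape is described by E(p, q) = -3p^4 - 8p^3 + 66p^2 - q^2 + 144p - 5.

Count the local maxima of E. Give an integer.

E separates as a function of p plus a function of q, so ∇E=0 decouples.
∂E/∂p = -12(p - 3)(p + 1)(p + 4) = 0 at p ∈ {-4, -1, 3}; ∂E/∂q = -2q = 0 at q ∈ {0}.
The Hessian is diagonal: diag(E_pp, E_qq). Second derivatives: E_pp(-4)=-252, E_pp(-1)=144, E_pp(3)=-336; E_qq(0)=-2.
Local maxima occur where both diagonal entries negative: (-4, 0), (3, 0). Count: 2.

2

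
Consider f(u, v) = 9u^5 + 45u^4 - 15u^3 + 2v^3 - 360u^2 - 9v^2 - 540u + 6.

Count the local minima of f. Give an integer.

f separates as a function of u plus a function of v, so ∇f=0 decouples.
∂f/∂u = 45(u - 2)(u + 1)(u + 2)(u + 3) = 0 at u ∈ {-3, -2, -1, 2}; ∂f/∂v = 6v(v - 3) = 0 at v ∈ {0, 3}.
The Hessian is diagonal: diag(f_uu, f_vv). Second derivatives: f_uu(-3)=-450, f_uu(-2)=180, f_uu(-1)=-270, f_uu(2)=2700; f_vv(0)=-18, f_vv(3)=18.
Local minima occur where both diagonal entries positive: (-2, 3), (2, 3). Count: 2.

2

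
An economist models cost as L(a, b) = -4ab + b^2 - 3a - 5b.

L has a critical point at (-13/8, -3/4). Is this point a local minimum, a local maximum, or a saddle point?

The Hessian of L is constant: H = [[0, -4], [-4, 2]].
det(H) = 0·2 − (-4)² = -16.
Since det(H) < 0, H is indefinite and the critical point is a saddle point.

saddle point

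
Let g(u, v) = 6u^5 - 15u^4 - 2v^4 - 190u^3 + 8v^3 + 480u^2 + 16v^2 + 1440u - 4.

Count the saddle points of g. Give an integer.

g separates as a function of u plus a function of v, so ∇g=0 decouples.
∂g/∂u = 30(u - 4)(u - 3)(u + 1)(u + 4) = 0 at u ∈ {-4, -1, 3, 4}; ∂g/∂v = -8v(v - 4)(v + 1) = 0 at v ∈ {-1, 0, 4}.
The Hessian is diagonal: diag(g_uu, g_vv). Second derivatives: g_uu(-4)=-5040, g_uu(-1)=1800, g_uu(3)=-840, g_uu(4)=1200; g_vv(-1)=-40, g_vv(0)=32, g_vv(4)=-160.
Saddle points occur where the two diagonal entries have opposite signs: (-4, 0), (-1, -1), (-1, 4), (3, 0), (4, -1), (4, 4). Count: 6.

6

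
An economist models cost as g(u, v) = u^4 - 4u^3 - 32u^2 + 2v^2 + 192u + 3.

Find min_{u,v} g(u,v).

g(u,v) separates as P(u) + Q(v) + 3, so its minimum is min P + min Q + 3.
P'(u) = 4(u - 4)(u - 3)(u + 4) vanishes at u ∈ {-4, 3, 4}; Q'(v) = 4v vanishes at v ∈ {0}.
Local minima of P (where P''>0): P(-4)=-768, P(4)=256. Local minima of Q: Q(0)=0.
So the global minimum of g is P(-4) + Q(0) + 3 = -768 + 0 + 3 = -765, attained at (-4, 0).

-765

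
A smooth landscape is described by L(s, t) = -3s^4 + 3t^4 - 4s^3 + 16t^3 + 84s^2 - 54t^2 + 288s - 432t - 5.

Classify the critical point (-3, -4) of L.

saddle point

The mixed partial ∂²L/∂s∂t is 0, so the Hessian at any point is diag(L_ss, L_tt) = diag(12(-3s^2 - 2s + 14), 12(3t^2 + 8t - 9)).
At (-3, -4): H = diag(-84, 84).
The eigenvalues have opposite signs, so H is indefinite: a saddle point.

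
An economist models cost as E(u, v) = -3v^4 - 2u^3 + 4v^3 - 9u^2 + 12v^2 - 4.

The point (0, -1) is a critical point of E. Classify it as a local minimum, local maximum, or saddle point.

local maximum

The mixed partial ∂²E/∂u∂v is 0, so the Hessian at any point is diag(E_uu, E_vv) = diag(-6(2u + 3), 12(-3v^2 + 2v + 2)).
At (0, -1): H = diag(-18, -36).
Both eigenvalues are negative, so H is negative definite: a local maximum.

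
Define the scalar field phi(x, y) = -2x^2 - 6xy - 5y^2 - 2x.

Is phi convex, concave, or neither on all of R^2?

phi is quadratic, so its Hessian is the constant matrix H = [[-4, -6], [-6, -10]].
det(H) = 4, tr(H) = -14.
det(H) > 0 and tr(H) < 0, so H is negative definite everywhere: concave.

concave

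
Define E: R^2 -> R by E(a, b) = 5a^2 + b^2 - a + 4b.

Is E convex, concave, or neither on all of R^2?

E is quadratic, so its Hessian is the constant matrix H = [[10, 0], [0, 2]].
det(H) = 20, tr(H) = 12.
det(H) > 0 and tr(H) > 0, so H is positive definite everywhere: convex.

convex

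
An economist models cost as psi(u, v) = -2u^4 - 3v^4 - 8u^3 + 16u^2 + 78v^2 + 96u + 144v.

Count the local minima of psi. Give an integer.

psi separates as a function of u plus a function of v, so ∇psi=0 decouples.
∂psi/∂u = -8(u - 2)(u + 2)(u + 3) = 0 at u ∈ {-3, -2, 2}; ∂psi/∂v = -12(v - 4)(v + 1)(v + 3) = 0 at v ∈ {-3, -1, 4}.
The Hessian is diagonal: diag(psi_uu, psi_vv). Second derivatives: psi_uu(-3)=-40, psi_uu(-2)=32, psi_uu(2)=-160; psi_vv(-3)=-168, psi_vv(-1)=120, psi_vv(4)=-420.
Local minima occur where both diagonal entries positive: (-2, -1). Count: 1.

1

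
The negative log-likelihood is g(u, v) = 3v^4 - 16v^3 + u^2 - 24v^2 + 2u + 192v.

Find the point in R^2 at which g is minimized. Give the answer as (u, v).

(-1, -2)

g(u,v) separates as P(u) + Q(v), so its minimum is min P + min Q.
P'(u) = 2u + 2 vanishes at u ∈ {-1}; Q'(v) = 12(v - 4)(v - 2)(v + 2) vanishes at v ∈ {-2, 2, 4}.
Local minima of P (where P''>0): P(-1)=-1. Local minima of Q: Q(-2)=-304, Q(4)=128.
So the global minimum of g is P(-1) + Q(-2) = -1 − 304 = -305, attained at (-1, -2).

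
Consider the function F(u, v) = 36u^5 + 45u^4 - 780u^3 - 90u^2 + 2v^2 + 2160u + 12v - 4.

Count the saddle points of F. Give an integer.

2

F separates as a function of u plus a function of v, so ∇F=0 decouples.
∂F/∂u = 180(u - 3)(u - 1)(u + 1)(u + 4) = 0 at u ∈ {-4, -1, 1, 3}; ∂F/∂v = 4(v + 3) = 0 at v ∈ {-3}.
The Hessian is diagonal: diag(F_uu, F_vv). Second derivatives: F_uu(-4)=-18900, F_uu(-1)=4320, F_uu(1)=-3600, F_uu(3)=10080; F_vv(-3)=4.
Saddle points occur where the two diagonal entries have opposite signs: (-4, -3), (1, -3). Count: 2.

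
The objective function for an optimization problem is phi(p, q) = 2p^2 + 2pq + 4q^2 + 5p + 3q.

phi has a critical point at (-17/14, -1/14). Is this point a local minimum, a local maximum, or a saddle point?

The Hessian of phi is constant: H = [[4, 2], [2, 8]].
det(H) = 4·8 − 2² = 28.
det(H) > 0 and tr(H) = 12 > 0, so H is positive definite and the point is a local minimum.

local minimum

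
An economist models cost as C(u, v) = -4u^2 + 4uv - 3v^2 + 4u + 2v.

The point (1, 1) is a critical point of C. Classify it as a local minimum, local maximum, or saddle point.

local maximum

The Hessian of C is constant: H = [[-8, 4], [4, -6]].
det(H) = (-8)·(-6) − 4² = 32.
det(H) > 0 and tr(H) = -14 < 0, so H is negative definite and the point is a local maximum.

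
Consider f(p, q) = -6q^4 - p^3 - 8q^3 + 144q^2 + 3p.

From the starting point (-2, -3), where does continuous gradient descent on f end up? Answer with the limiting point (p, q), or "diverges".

f is separable, so gradient descent decouples: p follows -∂f/∂p, q follows -∂f/∂q.
∂f/∂p = -3(p - 1)(p + 1); at p=-2 this is -9, so p increases.
∂f/∂q = -24q(q - 3)(q + 4); at q=-3 this is -432, so q increases.
p converges to its nearest critical value -1 (a local min of the p-part); q converges to 0. The iterate converges to (-1, 0).

(-1, 0)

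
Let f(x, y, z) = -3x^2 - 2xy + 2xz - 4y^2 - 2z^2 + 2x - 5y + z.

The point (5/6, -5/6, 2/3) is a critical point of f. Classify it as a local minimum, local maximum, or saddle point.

local maximum

The Hessian is constant: H = [[-6, -2, 2], [-2, -8, 0], [2, 0, -4]].
Leading principal minors: Δ₁ = -6, Δ₂ = 44, Δ₃ = -144.
The minors alternate sign starting negative (−, +, −), so H is negative definite: a local maximum.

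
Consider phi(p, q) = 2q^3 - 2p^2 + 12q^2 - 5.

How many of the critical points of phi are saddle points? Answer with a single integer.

phi separates as a function of p plus a function of q, so ∇phi=0 decouples.
∂phi/∂p = -4p = 0 at p ∈ {0}; ∂phi/∂q = 6q(q + 4) = 0 at q ∈ {-4, 0}.
The Hessian is diagonal: diag(phi_pp, phi_qq). Second derivatives: phi_pp(0)=-4; phi_qq(-4)=-24, phi_qq(0)=24.
Saddle points occur where the two diagonal entries have opposite signs: (0, 0). Count: 1.

1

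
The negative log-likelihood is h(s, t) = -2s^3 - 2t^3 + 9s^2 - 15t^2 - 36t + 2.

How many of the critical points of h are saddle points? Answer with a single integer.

h separates as a function of s plus a function of t, so ∇h=0 decouples.
∂h/∂s = -6s(s - 3) = 0 at s ∈ {0, 3}; ∂h/∂t = -6(t + 2)(t + 3) = 0 at t ∈ {-3, -2}.
The Hessian is diagonal: diag(h_ss, h_tt). Second derivatives: h_ss(0)=18, h_ss(3)=-18; h_tt(-3)=6, h_tt(-2)=-6.
Saddle points occur where the two diagonal entries have opposite signs: (0, -2), (3, -3). Count: 2.

2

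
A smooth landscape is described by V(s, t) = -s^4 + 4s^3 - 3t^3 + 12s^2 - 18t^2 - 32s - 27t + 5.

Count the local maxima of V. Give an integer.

2

V separates as a function of s plus a function of t, so ∇V=0 decouples.
∂V/∂s = -4(s - 4)(s - 1)(s + 2) = 0 at s ∈ {-2, 1, 4}; ∂V/∂t = -9(t + 1)(t + 3) = 0 at t ∈ {-3, -1}.
The Hessian is diagonal: diag(V_ss, V_tt). Second derivatives: V_ss(-2)=-72, V_ss(1)=36, V_ss(4)=-72; V_tt(-3)=18, V_tt(-1)=-18.
Local maxima occur where both diagonal entries negative: (-2, -1), (4, -1). Count: 2.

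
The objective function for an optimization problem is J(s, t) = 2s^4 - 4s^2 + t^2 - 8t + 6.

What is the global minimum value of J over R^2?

J(s,t) separates as P(s) + Q(t) + 6, so its minimum is min P + min Q + 6.
P'(s) = 8s(s - 1)(s + 1) vanishes at s ∈ {-1, 0, 1}; Q'(t) = 2(t - 4) vanishes at t ∈ {4}.
Local minima of P (where P''>0): P(-1)=-2, P(1)=-2. Local minima of Q: Q(4)=-16.
So the global minimum of J is P(-1) + Q(4) + 6 = -2 − 16 + 6 = -12, attained at (-1, 4).

-12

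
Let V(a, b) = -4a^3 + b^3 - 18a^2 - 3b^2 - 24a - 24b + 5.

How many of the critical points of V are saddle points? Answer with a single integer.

V separates as a function of a plus a function of b, so ∇V=0 decouples.
∂V/∂a = -12(a + 1)(a + 2) = 0 at a ∈ {-2, -1}; ∂V/∂b = 3(b - 4)(b + 2) = 0 at b ∈ {-2, 4}.
The Hessian is diagonal: diag(V_aa, V_bb). Second derivatives: V_aa(-2)=12, V_aa(-1)=-12; V_bb(-2)=-18, V_bb(4)=18.
Saddle points occur where the two diagonal entries have opposite signs: (-2, -2), (-1, 4). Count: 2.

2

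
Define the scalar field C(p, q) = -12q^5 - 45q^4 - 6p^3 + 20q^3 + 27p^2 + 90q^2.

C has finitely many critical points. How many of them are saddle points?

4

C separates as a function of p plus a function of q, so ∇C=0 decouples.
∂C/∂p = -18p(p - 3) = 0 at p ∈ {0, 3}; ∂C/∂q = -60q(q - 1)(q + 1)(q + 3) = 0 at q ∈ {-3, -1, 0, 1}.
The Hessian is diagonal: diag(C_pp, C_qq). Second derivatives: C_pp(0)=54, C_pp(3)=-54; C_qq(-3)=1440, C_qq(-1)=-240, C_qq(0)=180, C_qq(1)=-480.
Saddle points occur where the two diagonal entries have opposite signs: (0, -1), (0, 1), (3, -3), (3, 0). Count: 4.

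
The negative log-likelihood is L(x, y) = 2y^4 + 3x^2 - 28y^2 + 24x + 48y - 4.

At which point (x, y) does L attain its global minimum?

L(x,y) separates as P(x) + Q(y) − 4, so its minimum is min P + min Q − 4.
P'(x) = 6x + 24 vanishes at x ∈ {-4}; Q'(y) = 8(y - 2)(y - 1)(y + 3) vanishes at y ∈ {-3, 1, 2}.
Local minima of P (where P''>0): P(-4)=-48. Local minima of Q: Q(-3)=-234, Q(2)=16.
So the global minimum of L is P(-4) + Q(-3) − 4 = -48 − 234 − 4 = -286, attained at (-4, -3).

(-4, -3)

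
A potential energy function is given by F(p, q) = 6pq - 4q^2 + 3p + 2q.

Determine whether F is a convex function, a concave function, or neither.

F is quadratic, so its Hessian is the constant matrix H = [[0, 6], [6, -8]].
det(H) = -36, tr(H) = -8.
det(H) < 0, so H is indefinite: neither convex nor concave.

neither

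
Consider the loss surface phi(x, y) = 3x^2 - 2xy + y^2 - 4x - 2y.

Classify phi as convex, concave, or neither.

convex

phi is quadratic, so its Hessian is the constant matrix H = [[6, -2], [-2, 2]].
det(H) = 8, tr(H) = 8.
det(H) > 0 and tr(H) > 0, so H is positive definite everywhere: convex.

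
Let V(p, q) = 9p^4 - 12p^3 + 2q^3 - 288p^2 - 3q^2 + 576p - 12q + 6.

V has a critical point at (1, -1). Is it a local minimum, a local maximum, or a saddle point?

The mixed partial ∂²V/∂p∂q is 0, so the Hessian at any point is diag(V_pp, V_qq) = diag(36(3p^2 - 2p - 16), 6(2q - 1)).
At (1, -1): H = diag(-540, -18).
Both eigenvalues are negative, so H is negative definite: a local maximum.

local maximum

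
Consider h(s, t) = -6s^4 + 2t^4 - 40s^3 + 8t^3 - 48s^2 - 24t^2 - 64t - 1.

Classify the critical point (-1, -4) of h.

The mixed partial ∂²h/∂s∂t is 0, so the Hessian at any point is diag(h_ss, h_tt) = diag(-24(3s^2 + 10s + 4), 24(t^2 + 2t - 2)).
At (-1, -4): H = diag(72, 144).
Both eigenvalues are positive, so H is positive definite: a local minimum.

local minimum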